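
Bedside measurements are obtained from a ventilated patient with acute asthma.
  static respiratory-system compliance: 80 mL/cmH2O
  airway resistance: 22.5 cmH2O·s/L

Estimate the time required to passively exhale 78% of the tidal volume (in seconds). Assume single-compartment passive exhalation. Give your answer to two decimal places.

τ = R × C = 22.5 × 80 mL/cmH2O = 22.5 × 0.080 L/cmH2O = 1.8 s.
Exhaled fraction f = 1 − e^(−t/τ) → t = −τ·ln(1 − f) = −1.8·ln(0.22) = 2.725 s.

2.73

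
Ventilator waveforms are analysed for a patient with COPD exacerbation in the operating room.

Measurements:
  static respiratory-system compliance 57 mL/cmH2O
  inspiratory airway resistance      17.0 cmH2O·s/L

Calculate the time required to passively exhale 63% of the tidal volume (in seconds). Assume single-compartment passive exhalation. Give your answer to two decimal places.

τ = R × C = 17.0 × 57 mL/cmH2O = 17.0 × 0.057 L/cmH2O = 0.969 s.
Exhaled fraction f = 1 − e^(−t/τ) → t = −τ·ln(1 − f) = −0.969·ln(0.37) = 0.9634 s.

0.96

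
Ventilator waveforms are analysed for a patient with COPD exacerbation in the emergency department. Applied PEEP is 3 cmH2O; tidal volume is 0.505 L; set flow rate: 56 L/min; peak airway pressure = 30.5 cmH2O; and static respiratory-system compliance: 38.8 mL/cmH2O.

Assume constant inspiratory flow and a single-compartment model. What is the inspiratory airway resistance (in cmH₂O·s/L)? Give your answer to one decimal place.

Flow: 56 L/min ÷ 60 = 0.9333 L/s.
Equation of motion (constant flow): PIP = Vt/C + R·V̇ + PEEP.
R·V̇ = PIP − Vt/C − PEEP = 30.5 − 505/38.8 − 3 = 30.5 − 13.015 − 3 = 14.485 cmH2O.
R = 14.485 / 0.9333 = 15.52 cmH2O·s/L.

15.5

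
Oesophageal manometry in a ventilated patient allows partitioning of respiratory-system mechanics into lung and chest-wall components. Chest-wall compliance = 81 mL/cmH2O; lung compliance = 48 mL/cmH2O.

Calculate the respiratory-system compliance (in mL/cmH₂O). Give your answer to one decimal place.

Lung and chest wall are elastances in series: 1/Crs = 1/CL + 1/Ccw.
1/Crs = 1/48 + 1/81 = 0.03318.
Crs = 30.139 mL/cmH2O.

30.1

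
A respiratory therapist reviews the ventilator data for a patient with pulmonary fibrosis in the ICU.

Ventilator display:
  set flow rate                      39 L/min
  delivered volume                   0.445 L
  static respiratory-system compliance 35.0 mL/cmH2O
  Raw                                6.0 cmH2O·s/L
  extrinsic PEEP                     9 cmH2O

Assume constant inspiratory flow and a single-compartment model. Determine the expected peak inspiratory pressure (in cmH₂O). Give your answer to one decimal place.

25.6

Flow: 39 L/min ÷ 60 = 0.65 L/s.
Equation of motion (constant flow): PIP = Vt/C + R·V̇ + PEEP.
PIP = 445/35.0 + 6.0×0.65 + 9 = 12.714 + 3.9 + 9 = 25.614 cmH2O.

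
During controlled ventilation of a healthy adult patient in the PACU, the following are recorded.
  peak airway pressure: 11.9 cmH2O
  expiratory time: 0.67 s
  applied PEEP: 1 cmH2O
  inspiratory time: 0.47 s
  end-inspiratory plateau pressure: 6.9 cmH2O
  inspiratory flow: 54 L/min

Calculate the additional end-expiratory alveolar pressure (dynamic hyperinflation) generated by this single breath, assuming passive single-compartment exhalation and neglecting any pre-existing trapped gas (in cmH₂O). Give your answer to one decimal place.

Flow: 54 L/min ÷ 60 = 0.9 L/s.
Vt = flow × Ti = 0.9 L/s × 0.47 s × 1000 mL/L = 423.0 mL.
R = (PIP − Pplat)/V̇ = (11.9 − 6.9) / 0.9 = 5.0/0.9 = 5.556 cmH2O·s/L.
C = Vt/(Pplat − PEEP) = 423.0 / (6.9 − 1) = 423.0/5.9 = 71.695 mL/cmH2O.
τ = R × C = 5.556 × 0.0717 L/cmH2O = 0.3984 s.
Fraction remaining = e^(−Te/τ) = e^(−0.67/0.3984) = 0.1861; trapped volume = 423.0 × 0.1861 = 78.72 mL.
Additional alveolar pressure from trapping ≈ V_trapped / C = 78.72 / 71.695 = 1.098 cmH2O.

1.1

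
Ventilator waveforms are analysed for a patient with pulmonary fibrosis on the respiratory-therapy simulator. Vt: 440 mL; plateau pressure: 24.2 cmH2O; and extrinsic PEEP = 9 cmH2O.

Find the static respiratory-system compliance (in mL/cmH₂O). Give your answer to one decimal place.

Cstat = Vt / (Pplat − PEEP) = 440 / (24.2 − 9) = 440 / 15.2 = 28.947 mL/cmH2O.

28.9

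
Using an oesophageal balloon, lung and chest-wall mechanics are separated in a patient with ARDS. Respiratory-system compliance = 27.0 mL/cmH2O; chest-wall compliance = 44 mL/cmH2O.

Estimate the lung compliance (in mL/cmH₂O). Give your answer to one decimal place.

69.9

1/CL = 1/Crs − 1/Ccw.
1/CL = 1/27.0 − 1/44 = 0.01431.
CL = 69.881 mL/cmH2O.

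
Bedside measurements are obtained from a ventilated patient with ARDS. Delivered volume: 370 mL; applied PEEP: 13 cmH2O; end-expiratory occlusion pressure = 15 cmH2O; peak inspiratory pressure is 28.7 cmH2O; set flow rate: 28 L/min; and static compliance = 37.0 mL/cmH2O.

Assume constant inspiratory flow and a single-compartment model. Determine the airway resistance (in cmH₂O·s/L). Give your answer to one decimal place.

7.9

Flow: 28 L/min ÷ 60 = 0.4667 L/s.
Total PEEP = 15 cmH2O (set 13 + intrinsic 2); this is the baseline alveolar pressure.
Equation of motion (constant flow): PIP = Vt/C + R·V̇ + PEEP.
R·V̇ = PIP − Vt/C − PEEP = 28.7 − 370/37.0 − 15 = 28.7 − 10.0 − 15 = 3.7 cmH2O.
R = 3.7 / 0.4667 = 7.928 cmH2O·s/L.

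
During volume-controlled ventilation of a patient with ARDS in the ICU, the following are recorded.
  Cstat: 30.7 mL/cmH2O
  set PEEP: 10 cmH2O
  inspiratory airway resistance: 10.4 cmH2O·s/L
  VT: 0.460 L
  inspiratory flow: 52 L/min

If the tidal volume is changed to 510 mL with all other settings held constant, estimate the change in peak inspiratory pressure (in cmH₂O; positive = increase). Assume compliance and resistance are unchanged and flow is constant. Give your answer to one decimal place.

PIP = Vt/C + R·V̇ + PEEP (constant-flow equation of motion).
Only the elastic term changes: ΔPIP = ΔVt / C = (510 − 460) / 30.7 = 1.629 cmH2O.

1.6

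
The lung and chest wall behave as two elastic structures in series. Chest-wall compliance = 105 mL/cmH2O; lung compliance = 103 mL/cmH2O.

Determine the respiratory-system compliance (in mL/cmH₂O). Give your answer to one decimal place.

52.0

Lung and chest wall are elastances in series: 1/Crs = 1/CL + 1/Ccw.
1/Crs = 1/103 + 1/105 = 0.01923.
Crs = 52.002 mL/cmH2O.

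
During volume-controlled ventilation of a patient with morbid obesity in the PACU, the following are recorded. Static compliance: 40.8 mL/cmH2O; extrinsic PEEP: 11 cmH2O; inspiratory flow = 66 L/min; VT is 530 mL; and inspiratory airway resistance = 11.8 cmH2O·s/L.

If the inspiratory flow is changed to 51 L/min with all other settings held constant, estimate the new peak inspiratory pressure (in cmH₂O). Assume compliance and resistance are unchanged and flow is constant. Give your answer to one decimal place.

Flow: 66 L/min ÷ 60 = 1.1 L/s.
New flow: 51 L/min ÷ 60 = 0.85 L/s.
PIP = Vt/C + R·V̇ + PEEP (constant-flow equation of motion).
Only the resistive term changes: ΔPIP = R × ΔV̇ = 11.8 × (0.85 − 1.1) = 11.8 × -0.25 = -2.95 cmH2O.
Original PIP = 530/40.8 + 11.8×1.1 + 11 = 36.97 cmH2O; new PIP = 36.97 + (-2.95) = 34.02 cmH2O.

34.0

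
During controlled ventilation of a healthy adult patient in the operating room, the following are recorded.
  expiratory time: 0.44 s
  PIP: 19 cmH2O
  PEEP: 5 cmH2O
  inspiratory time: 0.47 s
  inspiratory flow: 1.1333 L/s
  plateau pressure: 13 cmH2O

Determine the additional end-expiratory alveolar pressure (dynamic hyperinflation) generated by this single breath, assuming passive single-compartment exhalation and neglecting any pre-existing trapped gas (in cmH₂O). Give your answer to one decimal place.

Vt = flow × Ti = 1.1333 L/s × 0.47 s × 1000 mL/L = 532.65 mL.
R = (PIP − Pplat)/V̇ = (19 − 13) / 1.1333 = 6.0/1.1333 = 5.294 cmH2O·s/L.
C = Vt/(Pplat − PEEP) = 532.65 / (13 − 5) = 532.65/8.0 = 66.581 mL/cmH2O.
τ = R × C = 5.294 × 0.06658 L/cmH2O = 0.3525 s.
Fraction remaining = e^(−Te/τ) = e^(−0.44/0.3525) = 0.287; trapped volume = 532.65 × 0.287 = 152.87 mL.
Additional alveolar pressure from trapping ≈ V_trapped / C = 152.87 / 66.581 = 2.296 cmH2O.

2.3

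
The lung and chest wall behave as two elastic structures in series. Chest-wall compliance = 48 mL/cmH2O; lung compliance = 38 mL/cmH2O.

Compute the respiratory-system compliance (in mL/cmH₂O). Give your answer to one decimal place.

Lung and chest wall are elastances in series: 1/Crs = 1/CL + 1/Ccw.
1/Crs = 1/38 + 1/48 = 0.04715.
Crs = 21.209 mL/cmH2O.

21.2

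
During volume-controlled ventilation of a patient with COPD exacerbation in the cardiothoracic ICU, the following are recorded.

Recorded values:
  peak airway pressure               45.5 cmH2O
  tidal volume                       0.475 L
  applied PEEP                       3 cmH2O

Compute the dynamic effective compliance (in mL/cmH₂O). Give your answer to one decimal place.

Dynamic compliance = Vt / (PIP − PEEP) = 475 / (45.5 − 3) = 475 / 42.5 = 11.176 mL/cmH2O.

11.2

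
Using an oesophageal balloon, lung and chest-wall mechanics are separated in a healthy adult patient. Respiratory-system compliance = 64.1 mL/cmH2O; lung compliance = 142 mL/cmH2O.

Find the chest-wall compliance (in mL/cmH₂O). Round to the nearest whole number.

1/Ccw = 1/Crs − 1/CL.
1/Ccw = 1/64.1 − 1/142 = 0.008558.
Ccw = 116.85 mL/cmH2O.

117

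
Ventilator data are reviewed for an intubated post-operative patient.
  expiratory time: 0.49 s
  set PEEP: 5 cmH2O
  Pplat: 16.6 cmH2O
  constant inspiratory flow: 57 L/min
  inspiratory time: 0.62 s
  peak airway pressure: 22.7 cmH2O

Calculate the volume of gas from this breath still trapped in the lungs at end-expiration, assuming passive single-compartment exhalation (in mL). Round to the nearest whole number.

131

Flow: 57 L/min ÷ 60 = 0.95 L/s.
Vt = flow × Ti = 0.95 L/s × 0.62 s × 1000 mL/L = 589.0 mL.
R = (PIP − Pplat)/V̇ = (22.7 − 16.6) / 0.95 = 6.1/0.95 = 6.421 cmH2O·s/L.
C = Vt/(Pplat − PEEP) = 589.0 / (16.6 − 5) = 589.0/11.6 = 50.776 mL/cmH2O.
τ = R × C = 6.421 × 0.05078 L/cmH2O = 0.3261 s.
Fraction remaining = e^(−Te/τ) = e^(−0.49/0.3261) = 0.2225.
Trapped volume = 589.0 × 0.2225 = 131.05 mL.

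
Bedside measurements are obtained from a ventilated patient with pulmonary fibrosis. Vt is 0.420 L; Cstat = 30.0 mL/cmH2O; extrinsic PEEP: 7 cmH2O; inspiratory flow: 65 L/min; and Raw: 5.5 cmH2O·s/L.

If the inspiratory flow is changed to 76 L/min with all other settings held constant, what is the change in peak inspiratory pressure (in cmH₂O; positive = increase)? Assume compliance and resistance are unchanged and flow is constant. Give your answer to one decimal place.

1.0

Flow: 65 L/min ÷ 60 = 1.0833 L/s.
New flow: 76 L/min ÷ 60 = 1.2667 L/s.
PIP = Vt/C + R·V̇ + PEEP (constant-flow equation of motion).
Only the resistive term changes: ΔPIP = R × ΔV̇ = 5.5 × (1.2667 − 1.0833) = 5.5 × 0.1834 = 1.009 cmH2O.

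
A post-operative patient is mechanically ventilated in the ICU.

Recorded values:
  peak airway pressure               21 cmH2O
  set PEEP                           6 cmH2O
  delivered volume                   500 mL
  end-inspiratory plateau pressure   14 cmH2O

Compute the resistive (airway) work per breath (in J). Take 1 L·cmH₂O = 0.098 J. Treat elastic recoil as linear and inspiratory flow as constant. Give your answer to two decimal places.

With constant inspiratory flow the resistive pressure is constant at PIP − Pplat = 21 − 14 = 7.0 cmH2O, so resistive work = 7.0 × 0.500 = 3.5 L·cmH2O.
× 0.098 J/(L·cmH2O) → 0.343 J.

0.34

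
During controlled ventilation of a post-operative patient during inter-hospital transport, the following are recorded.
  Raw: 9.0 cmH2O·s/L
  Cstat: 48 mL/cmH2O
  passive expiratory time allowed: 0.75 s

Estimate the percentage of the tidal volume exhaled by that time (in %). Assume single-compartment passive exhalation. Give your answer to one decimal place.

82.4

τ = R × C = 9.0 × 48 mL/cmH2O = 9.0 × 0.048 L/cmH2O = 0.432 s.
Passive exhalation: V(t)/V₀ = e^(−t/τ) = e^(−0.75/0.432) = 0.1762.
Fraction exhaled = 1 − 0.1762 = 0.8238 → 82.38%.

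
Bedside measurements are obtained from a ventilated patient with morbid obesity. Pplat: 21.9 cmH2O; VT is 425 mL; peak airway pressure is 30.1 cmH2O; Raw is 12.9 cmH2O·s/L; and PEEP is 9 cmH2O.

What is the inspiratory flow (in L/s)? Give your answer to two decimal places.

flow = (PIP − Pplat) / Raw = 8.2 / 12.9 = 0.6357 L/s.

0.64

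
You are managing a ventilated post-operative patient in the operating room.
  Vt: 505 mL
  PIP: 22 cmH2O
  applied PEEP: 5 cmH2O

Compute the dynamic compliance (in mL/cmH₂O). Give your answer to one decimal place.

29.7

Dynamic compliance = Vt / (PIP − PEEP) = 505 / (22 − 5) = 505 / 17.0 = 29.706 mL/cmH2O.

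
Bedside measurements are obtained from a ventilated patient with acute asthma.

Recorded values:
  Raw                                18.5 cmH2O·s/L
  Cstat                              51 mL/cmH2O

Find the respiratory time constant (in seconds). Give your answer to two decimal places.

0.94

τ = R × C = 18.5 × 51 mL/cmH2O = 18.5 × 0.051 L/cmH2O = 0.9435 s.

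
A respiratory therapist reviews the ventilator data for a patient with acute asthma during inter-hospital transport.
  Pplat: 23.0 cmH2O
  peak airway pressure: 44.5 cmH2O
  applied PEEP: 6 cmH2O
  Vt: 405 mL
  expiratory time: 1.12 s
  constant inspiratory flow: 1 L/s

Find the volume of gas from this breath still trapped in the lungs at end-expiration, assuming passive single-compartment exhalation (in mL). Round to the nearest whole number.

45

R = (PIP − Pplat)/V̇ = (44.5 − 23.0) / 1 = 21.5/1 = 21.5 cmH2O·s/L.
C = Vt/(Pplat − PEEP) = 405.0 / (23.0 − 6) = 405.0/17.0 = 23.824 mL/cmH2O.
τ = R × C = 21.5 × 0.02382 L/cmH2O = 0.5121 s.
Fraction remaining = e^(−Te/τ) = e^(−1.12/0.5121) = 0.1122.
Trapped volume = 405.0 × 0.1122 = 45.441 mL.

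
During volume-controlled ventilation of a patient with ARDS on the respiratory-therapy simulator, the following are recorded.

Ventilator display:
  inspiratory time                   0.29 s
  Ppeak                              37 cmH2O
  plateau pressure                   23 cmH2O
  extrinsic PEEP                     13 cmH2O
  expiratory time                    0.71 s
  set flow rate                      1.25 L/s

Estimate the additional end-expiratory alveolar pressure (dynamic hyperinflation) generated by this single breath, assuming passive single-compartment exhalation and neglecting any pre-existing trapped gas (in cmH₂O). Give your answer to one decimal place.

Vt = flow × Ti = 1.25 L/s × 0.29 s × 1000 mL/L = 362.5 mL.
R = (PIP − Pplat)/V̇ = (37 − 23) / 1.25 = 14.0/1.25 = 11.2 cmH2O·s/L.
C = Vt/(Pplat − PEEP) = 362.5 / (23 − 13) = 362.5/10.0 = 36.25 mL/cmH2O.
τ = R × C = 11.2 × 0.03625 L/cmH2O = 0.406 s.
Fraction remaining = e^(−Te/τ) = e^(−0.71/0.406) = 0.174; trapped volume = 362.5 × 0.174 = 63.075 mL.
Additional alveolar pressure from trapping ≈ V_trapped / C = 63.075 / 36.25 = 1.74 cmH2O.

1.7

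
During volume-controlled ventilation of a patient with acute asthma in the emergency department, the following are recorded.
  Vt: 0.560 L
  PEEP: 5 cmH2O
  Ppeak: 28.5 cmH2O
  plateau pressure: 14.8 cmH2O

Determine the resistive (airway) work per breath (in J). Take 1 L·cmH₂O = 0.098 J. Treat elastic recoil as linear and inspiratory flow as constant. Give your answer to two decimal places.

With constant inspiratory flow the resistive pressure is constant at PIP − Pplat = 28.5 − 14.8 = 13.7 cmH2O, so resistive work = 13.7 × 0.560 = 7.672 L·cmH2O.
× 0.098 J/(L·cmH2O) → 0.7519 J.

0.75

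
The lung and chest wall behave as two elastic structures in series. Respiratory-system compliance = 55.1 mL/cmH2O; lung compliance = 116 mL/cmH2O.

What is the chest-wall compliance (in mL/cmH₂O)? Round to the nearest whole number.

105

1/Ccw = 1/Crs − 1/CL.
1/Ccw = 1/55.1 − 1/116 = 0.009528.
Ccw = 104.95 mL/cmH2O.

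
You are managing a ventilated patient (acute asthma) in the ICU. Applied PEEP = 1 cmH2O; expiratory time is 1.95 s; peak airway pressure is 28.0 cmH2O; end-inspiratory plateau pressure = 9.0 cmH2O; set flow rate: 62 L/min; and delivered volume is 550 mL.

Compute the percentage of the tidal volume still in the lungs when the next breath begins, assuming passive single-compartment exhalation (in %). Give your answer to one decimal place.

Flow: 62 L/min ÷ 60 = 1.0333 L/s.
R = (PIP − Pplat)/V̇ = (28.0 − 9.0) / 1.0333 = 19.0/1.0333 = 18.388 cmH2O·s/L.
C = Vt/(Pplat − PEEP) = 550.0 / (9.0 − 1) = 550.0/8.0 = 68.75 mL/cmH2O.
τ = R × C = 18.388 × 0.06875 L/cmH2O = 1.264 s.
Fraction remaining at end-expiration = e^(−Te/τ) = e^(−1.95/1.264) = 0.2138 → 21.38%.

21.4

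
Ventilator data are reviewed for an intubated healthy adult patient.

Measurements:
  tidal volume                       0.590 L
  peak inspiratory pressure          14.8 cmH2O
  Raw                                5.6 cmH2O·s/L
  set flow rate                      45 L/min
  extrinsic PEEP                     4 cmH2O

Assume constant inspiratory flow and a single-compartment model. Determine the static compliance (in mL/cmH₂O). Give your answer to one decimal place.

Flow: 45 L/min ÷ 60 = 0.75 L/s.
Equation of motion (constant flow): PIP = Vt/C + R·V̇ + PEEP.
Vt/C = PIP − R·V̇ − PEEP = 14.8 − 5.6×0.75 − 4 = 14.8 − 4.2 − 4 = 6.6 cmH2O.
C = Vt / 6.6 = 590 / 6.6 = 89.394 mL/cmH2O.

89.4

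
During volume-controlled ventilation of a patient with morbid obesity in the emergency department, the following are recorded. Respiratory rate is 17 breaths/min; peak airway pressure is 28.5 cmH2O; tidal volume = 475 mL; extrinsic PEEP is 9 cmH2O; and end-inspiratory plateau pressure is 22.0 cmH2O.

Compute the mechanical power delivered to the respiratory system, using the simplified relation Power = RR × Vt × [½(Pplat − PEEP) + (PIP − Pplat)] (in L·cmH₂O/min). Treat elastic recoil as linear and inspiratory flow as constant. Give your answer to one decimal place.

105.0

Per-breath work = Vt × [½(Pplat−PEEP) + (PIP−Pplat)] = 0.475 × [0.5×13.0 + 6.5] = 0.475 × 13.0 = 6.175 L·cmH2O.
Power = 17 × 6.175 = 104.98 L·cmH2O/min.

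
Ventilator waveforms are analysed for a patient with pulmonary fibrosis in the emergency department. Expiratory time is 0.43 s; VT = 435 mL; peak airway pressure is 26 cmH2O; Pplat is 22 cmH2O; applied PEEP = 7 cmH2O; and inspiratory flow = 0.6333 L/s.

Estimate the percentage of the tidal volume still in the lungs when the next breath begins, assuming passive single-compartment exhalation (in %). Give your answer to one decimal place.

9.6

R = (PIP − Pplat)/V̇ = (26 − 22) / 0.6333 = 4.0/0.6333 = 6.316 cmH2O·s/L.
C = Vt/(Pplat − PEEP) = 435.0 / (22 − 7) = 435.0/15.0 = 29.0 mL/cmH2O.
τ = R × C = 6.316 × 0.029 L/cmH2O = 0.1832 s.
Fraction remaining at end-expiration = e^(−Te/τ) = e^(−0.43/0.1832) = 0.09564 → 9.564%.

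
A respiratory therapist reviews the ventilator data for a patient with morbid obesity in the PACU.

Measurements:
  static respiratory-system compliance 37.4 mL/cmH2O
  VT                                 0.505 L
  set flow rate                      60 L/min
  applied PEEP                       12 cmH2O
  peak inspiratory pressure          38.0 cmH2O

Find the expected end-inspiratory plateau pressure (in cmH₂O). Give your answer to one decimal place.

25.5

Pplat = PEEP + Vt / Cstat = 12 + 505 / 37.4 = 12 + 13.503 = 25.503 cmH2O.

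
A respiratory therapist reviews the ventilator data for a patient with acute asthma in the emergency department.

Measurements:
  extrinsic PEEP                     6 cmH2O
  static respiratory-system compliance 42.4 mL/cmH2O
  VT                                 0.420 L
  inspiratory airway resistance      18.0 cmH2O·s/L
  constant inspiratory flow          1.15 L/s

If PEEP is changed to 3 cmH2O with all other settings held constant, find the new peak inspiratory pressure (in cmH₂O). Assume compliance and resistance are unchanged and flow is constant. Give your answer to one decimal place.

PIP = Vt/C + R·V̇ + PEEP (constant-flow equation of motion).
Only the baseline term changes: ΔPIP = ΔPEEP = 3 − 6 = -3.0 cmH2O.
Original PIP = 420/42.4 + 18.0×1.15 + 6 = 36.606 cmH2O; new PIP = 36.606 + (-3.0) = 33.606 cmH2O.

33.6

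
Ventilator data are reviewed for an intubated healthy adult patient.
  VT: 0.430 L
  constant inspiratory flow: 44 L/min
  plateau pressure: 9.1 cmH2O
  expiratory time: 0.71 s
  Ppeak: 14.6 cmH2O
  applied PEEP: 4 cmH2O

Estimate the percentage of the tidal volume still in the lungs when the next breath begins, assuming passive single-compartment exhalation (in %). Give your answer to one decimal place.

Flow: 44 L/min ÷ 60 = 0.7333 L/s.
R = (PIP − Pplat)/V̇ = (14.6 − 9.1) / 0.7333 = 5.5/0.7333 = 7.5 cmH2O·s/L.
C = Vt/(Pplat − PEEP) = 430.0 / (9.1 − 4) = 430.0/5.1 = 84.314 mL/cmH2O.
τ = R × C = 7.5 × 0.08431 L/cmH2O = 0.6323 s.
Fraction remaining at end-expiration = e^(−Te/τ) = e^(−0.71/0.6323) = 0.3253 → 32.53%.

32.5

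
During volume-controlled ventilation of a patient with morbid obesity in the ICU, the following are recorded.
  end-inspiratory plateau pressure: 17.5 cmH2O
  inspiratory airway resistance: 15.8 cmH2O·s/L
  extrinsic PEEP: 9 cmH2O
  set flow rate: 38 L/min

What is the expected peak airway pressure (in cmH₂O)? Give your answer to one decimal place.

Flow: 38 L/min ÷ 60 = 0.6333 L/s.
PIP = Pplat + Raw × flow = 17.5 + 15.8 × 0.6333 = 17.5 + 10.006 = 27.506 cmH2O.

27.5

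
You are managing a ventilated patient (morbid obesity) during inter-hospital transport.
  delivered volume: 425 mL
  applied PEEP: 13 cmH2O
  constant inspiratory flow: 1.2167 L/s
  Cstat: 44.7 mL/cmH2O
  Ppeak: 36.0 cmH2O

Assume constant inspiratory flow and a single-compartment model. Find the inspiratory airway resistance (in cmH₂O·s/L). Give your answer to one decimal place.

11.1

Equation of motion (constant flow): PIP = Vt/C + R·V̇ + PEEP.
R·V̇ = PIP − Vt/C − PEEP = 36.0 − 425/44.7 − 13 = 36.0 − 9.508 − 13 = 13.492 cmH2O.
R = 13.492 / 1.2167 = 11.089 cmH2O·s/L.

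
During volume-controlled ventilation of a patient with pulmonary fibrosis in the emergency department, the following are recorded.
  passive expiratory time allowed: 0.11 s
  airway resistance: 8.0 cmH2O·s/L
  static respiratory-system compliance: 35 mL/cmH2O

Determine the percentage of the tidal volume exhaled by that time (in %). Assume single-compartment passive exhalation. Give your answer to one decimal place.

τ = R × C = 8.0 × 35 mL/cmH2O = 8.0 × 0.035 L/cmH2O = 0.28 s.
Passive exhalation: V(t)/V₀ = e^(−t/τ) = e^(−0.11/0.28) = 0.6751.
Fraction exhaled = 1 − 0.6751 = 0.3249 → 32.49%.

32.5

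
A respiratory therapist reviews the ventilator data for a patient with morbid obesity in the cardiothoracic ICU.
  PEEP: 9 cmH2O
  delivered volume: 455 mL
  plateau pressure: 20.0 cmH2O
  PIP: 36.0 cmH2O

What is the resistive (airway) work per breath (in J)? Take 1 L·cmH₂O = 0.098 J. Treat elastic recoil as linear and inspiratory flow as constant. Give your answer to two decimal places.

0.71

With constant inspiratory flow the resistive pressure is constant at PIP − Pplat = 36.0 − 20.0 = 16.0 cmH2O, so resistive work = 16.0 × 0.455 = 7.28 L·cmH2O.
× 0.098 J/(L·cmH2O) → 0.7134 J.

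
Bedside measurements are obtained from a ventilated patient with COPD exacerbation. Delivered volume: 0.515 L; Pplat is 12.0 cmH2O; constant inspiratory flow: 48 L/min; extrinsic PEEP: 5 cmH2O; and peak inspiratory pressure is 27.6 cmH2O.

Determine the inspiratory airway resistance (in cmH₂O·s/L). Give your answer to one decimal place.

19.5

Flow: 48 L/min ÷ 60 = 0.8 L/s.
Raw = (PIP − Pplat) / flow = (27.6 − 12.0) / 0.8 = 15.6 / 0.8 = 19.5 cmH2O·s/L.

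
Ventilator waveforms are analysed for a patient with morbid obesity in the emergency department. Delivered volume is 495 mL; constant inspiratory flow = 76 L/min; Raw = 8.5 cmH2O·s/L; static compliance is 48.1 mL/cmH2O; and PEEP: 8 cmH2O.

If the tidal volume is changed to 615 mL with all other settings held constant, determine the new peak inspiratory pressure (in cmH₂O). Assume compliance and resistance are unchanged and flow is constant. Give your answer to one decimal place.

31.6

Flow: 76 L/min ÷ 60 = 1.2667 L/s.
PIP = Vt/C + R·V̇ + PEEP (constant-flow equation of motion).
Only the elastic term changes: ΔPIP = ΔVt / C = (615 − 495) / 48.1 = 2.495 cmH2O.
Original PIP = 495/48.1 + 8.5×1.2667 + 8 = 29.058 cmH2O; new PIP = 29.058 + (2.495) = 31.553 cmH2O.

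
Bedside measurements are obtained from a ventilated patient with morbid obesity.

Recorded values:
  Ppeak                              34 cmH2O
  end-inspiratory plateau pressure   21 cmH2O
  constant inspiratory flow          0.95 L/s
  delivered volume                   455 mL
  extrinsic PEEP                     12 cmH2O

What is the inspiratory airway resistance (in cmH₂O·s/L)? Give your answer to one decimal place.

Raw = (PIP − Pplat) / flow = (34 − 21) / 0.95 = 13.0 / 0.95 = 13.684 cmH2O·s/L.

13.7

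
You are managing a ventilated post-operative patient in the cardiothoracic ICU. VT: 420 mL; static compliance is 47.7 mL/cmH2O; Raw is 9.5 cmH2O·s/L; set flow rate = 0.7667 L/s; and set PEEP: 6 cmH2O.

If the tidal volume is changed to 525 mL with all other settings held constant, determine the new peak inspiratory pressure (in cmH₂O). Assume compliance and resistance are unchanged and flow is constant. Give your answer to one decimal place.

24.3

PIP = Vt/C + R·V̇ + PEEP (constant-flow equation of motion).
Only the elastic term changes: ΔPIP = ΔVt / C = (525 − 420) / 47.7 = 2.201 cmH2O.
Original PIP = 420/47.7 + 9.5×0.7667 + 6 = 22.089 cmH2O; new PIP = 22.089 + (2.201) = 24.29 cmH2O.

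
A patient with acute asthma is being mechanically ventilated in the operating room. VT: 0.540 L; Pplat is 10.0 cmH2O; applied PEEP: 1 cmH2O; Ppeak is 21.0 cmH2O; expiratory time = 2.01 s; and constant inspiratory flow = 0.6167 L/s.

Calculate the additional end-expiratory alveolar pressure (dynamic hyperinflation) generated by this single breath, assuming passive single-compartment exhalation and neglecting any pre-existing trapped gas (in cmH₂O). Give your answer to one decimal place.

R = (PIP − Pplat)/V̇ = (21.0 − 10.0) / 0.6167 = 11.0/0.6167 = 17.837 cmH2O·s/L.
C = Vt/(Pplat − PEEP) = 540.0 / (10.0 − 1) = 540.0/9.0 = 60.0 mL/cmH2O.
τ = R × C = 17.837 × 0.06 L/cmH2O = 1.07 s.
Fraction remaining = e^(−Te/τ) = e^(−2.01/1.07) = 0.1528; trapped volume = 540.0 × 0.1528 = 82.512 mL.
Additional alveolar pressure from trapping ≈ V_trapped / C = 82.512 / 60.0 = 1.375 cmH2O.

1.4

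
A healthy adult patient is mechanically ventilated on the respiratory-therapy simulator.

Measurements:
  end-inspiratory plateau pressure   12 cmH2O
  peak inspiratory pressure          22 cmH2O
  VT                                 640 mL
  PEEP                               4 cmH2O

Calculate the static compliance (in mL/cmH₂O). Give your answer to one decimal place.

80.0

Cstat = Vt / (Pplat − PEEP) = 640 / (12 − 4) = 640 / 8.0 = 80.0 mL/cmH2O.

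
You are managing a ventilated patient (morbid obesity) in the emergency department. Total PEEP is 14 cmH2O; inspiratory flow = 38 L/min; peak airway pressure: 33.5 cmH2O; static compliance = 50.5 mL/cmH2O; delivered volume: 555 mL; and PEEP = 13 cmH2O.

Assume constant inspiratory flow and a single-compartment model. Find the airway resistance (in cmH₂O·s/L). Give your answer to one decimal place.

13.4

Flow: 38 L/min ÷ 60 = 0.6333 L/s.
Total PEEP = 14 cmH2O (set 13 + intrinsic 1); this is the baseline alveolar pressure.
Equation of motion (constant flow): PIP = Vt/C + R·V̇ + PEEP.
R·V̇ = PIP − Vt/C − PEEP = 33.5 − 555/50.5 − 14 = 33.5 − 10.99 − 14 = 8.51 cmH2O.
R = 8.51 / 0.6333 = 13.438 cmH2O·s/L.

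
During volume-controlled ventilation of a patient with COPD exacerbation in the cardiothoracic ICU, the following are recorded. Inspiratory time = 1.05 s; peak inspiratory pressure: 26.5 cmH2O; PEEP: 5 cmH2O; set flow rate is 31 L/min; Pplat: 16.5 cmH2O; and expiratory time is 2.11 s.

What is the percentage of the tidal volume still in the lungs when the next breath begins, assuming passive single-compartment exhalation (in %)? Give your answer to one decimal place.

Flow: 31 L/min ÷ 60 = 0.5167 L/s.
Vt = flow × Ti = 0.5167 L/s × 1.05 s × 1000 mL/L = 542.54 mL.
R = (PIP − Pplat)/V̇ = (26.5 − 16.5) / 0.5167 = 10.0/0.5167 = 19.354 cmH2O·s/L.
C = Vt/(Pplat − PEEP) = 542.54 / (16.5 − 5) = 542.54/11.5 = 47.177 mL/cmH2O.
τ = R × C = 19.354 × 0.04718 L/cmH2O = 0.9131 s.
Fraction remaining at end-expiration = e^(−Te/τ) = e^(−2.11/0.9131) = 0.09918 → 9.918%.

9.9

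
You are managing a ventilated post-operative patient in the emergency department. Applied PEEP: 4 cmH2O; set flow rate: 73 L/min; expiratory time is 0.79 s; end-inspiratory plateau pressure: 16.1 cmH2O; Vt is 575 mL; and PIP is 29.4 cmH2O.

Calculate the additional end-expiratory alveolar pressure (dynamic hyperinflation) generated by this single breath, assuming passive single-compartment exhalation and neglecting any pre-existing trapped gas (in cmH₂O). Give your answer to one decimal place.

2.6

Flow: 73 L/min ÷ 60 = 1.2167 L/s.
R = (PIP − Pplat)/V̇ = (29.4 − 16.1) / 1.2167 = 13.3/1.2167 = 10.931 cmH2O·s/L.
C = Vt/(Pplat − PEEP) = 575.0 / (16.1 − 4) = 575.0/12.1 = 47.521 mL/cmH2O.
τ = R × C = 10.931 × 0.04752 L/cmH2O = 0.5194 s.
Fraction remaining = e^(−Te/τ) = e^(−0.79/0.5194) = 0.2185; trapped volume = 575.0 × 0.2185 = 125.64 mL.
Additional alveolar pressure from trapping ≈ V_trapped / C = 125.64 / 47.521 = 2.644 cmH2O.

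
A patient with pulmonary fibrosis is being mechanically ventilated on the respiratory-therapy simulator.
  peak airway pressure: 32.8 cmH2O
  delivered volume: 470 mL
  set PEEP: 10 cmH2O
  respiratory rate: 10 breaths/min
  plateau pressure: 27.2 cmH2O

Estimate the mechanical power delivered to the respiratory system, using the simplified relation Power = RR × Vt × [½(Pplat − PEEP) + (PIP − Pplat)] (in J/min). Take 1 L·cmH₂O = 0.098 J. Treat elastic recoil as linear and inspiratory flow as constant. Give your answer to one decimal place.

Per-breath work = Vt × [½(Pplat−PEEP) + (PIP−Pplat)] = 0.470 × [0.5×17.2 + 5.6] = 0.470 × 14.2 = 6.674 L·cmH2O.
Power = 10 × 6.674 = 66.74 L·cmH2O/min.
× 0.098 J/(L·cmH2O) → 6.541 J/min.

6.5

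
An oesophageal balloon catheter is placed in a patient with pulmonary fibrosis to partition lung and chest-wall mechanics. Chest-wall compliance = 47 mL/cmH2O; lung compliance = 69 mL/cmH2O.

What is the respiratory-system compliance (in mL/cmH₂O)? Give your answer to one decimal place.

28.0

Lung and chest wall are elastances in series: 1/Crs = 1/CL + 1/Ccw.
1/Crs = 1/69 + 1/47 = 0.03577.
Crs = 27.956 mL/cmH2O.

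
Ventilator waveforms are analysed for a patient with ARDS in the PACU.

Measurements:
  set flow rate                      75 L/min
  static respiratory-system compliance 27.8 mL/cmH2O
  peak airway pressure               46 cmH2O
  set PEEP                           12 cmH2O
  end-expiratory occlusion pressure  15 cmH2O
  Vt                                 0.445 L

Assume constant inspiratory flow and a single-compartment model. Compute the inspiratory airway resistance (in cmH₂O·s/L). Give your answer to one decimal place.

Flow: 75 L/min ÷ 60 = 1.25 L/s.
Total PEEP = 15 cmH2O (set 12 + intrinsic 3); this is the baseline alveolar pressure.
Equation of motion (constant flow): PIP = Vt/C + R·V̇ + PEEP.
R·V̇ = PIP − Vt/C − PEEP = 46 − 445/27.8 − 15 = 46 − 16.007 − 15 = 14.993 cmH2O.
R = 14.993 / 1.25 = 11.994 cmH2O·s/L.

12.0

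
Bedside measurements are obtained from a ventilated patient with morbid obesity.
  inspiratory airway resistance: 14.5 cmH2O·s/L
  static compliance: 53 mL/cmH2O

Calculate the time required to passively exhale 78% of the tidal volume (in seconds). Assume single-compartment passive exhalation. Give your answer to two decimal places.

1.16

τ = R × C = 14.5 × 53 mL/cmH2O = 14.5 × 0.053 L/cmH2O = 0.7685 s.
Exhaled fraction f = 1 − e^(−t/τ) → t = −τ·ln(1 − f) = −0.7685·ln(0.22) = 1.164 s.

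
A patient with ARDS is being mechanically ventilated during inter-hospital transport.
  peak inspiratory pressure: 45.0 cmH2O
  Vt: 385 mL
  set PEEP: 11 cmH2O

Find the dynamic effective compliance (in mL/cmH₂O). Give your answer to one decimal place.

11.3

Dynamic compliance = Vt / (PIP − PEEP) = 385 / (45.0 − 11) = 385 / 34.0 = 11.324 mL/cmH2O.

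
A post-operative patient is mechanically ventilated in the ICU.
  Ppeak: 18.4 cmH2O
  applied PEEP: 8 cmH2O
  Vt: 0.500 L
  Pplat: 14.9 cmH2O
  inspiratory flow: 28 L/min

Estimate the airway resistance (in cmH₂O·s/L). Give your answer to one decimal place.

7.5

Flow: 28 L/min ÷ 60 = 0.4667 L/s.
Raw = (PIP − Pplat) / flow = (18.4 − 14.9) / 0.4667 = 3.5 / 0.4667 = 7.499 cmH2O·s/L.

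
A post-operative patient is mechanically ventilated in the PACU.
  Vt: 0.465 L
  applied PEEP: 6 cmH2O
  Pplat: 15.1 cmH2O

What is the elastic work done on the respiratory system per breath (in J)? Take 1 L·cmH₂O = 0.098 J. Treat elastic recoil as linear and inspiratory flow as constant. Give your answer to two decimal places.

0.21

Elastic work ≈ ½ × (Pplat − PEEP) × Vt = 0.5 × (15.1 − 6) × 0.465 L = 0.5 × 9.1 × 0.465 = 2.116 L·cmH2O.
× 0.098 J/(L·cmH2O) → 0.2074 J.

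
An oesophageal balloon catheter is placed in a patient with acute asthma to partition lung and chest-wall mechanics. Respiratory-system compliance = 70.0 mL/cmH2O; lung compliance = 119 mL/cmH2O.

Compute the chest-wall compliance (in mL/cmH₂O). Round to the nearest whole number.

170

1/Ccw = 1/Crs − 1/CL.
1/Ccw = 1/70.0 − 1/119 = 0.005882.
Ccw = 170.01 mL/cmH2O.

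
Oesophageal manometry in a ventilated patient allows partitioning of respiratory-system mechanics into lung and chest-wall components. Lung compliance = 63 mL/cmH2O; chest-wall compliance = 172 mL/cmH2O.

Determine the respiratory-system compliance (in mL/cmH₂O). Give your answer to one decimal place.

Lung and chest wall are elastances in series: 1/Crs = 1/CL + 1/Ccw.
1/Crs = 1/63 + 1/172 = 0.02169.
Crs = 46.104 mL/cmH2O.

46.1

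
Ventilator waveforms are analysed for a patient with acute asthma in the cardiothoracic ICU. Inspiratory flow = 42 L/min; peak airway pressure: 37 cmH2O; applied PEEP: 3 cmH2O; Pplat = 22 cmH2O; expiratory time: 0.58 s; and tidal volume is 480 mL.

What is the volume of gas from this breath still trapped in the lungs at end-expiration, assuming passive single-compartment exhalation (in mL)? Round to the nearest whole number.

Flow: 42 L/min ÷ 60 = 0.7 L/s.
R = (PIP − Pplat)/V̇ = (37 − 22) / 0.7 = 15.0/0.7 = 21.429 cmH2O·s/L.
C = Vt/(Pplat − PEEP) = 480.0 / (22 − 3) = 480.0/19.0 = 25.263 mL/cmH2O.
τ = R × C = 21.429 × 0.02526 L/cmH2O = 0.5413 s.
Fraction remaining = e^(−Te/τ) = e^(−0.58/0.5413) = 0.3425.
Trapped volume = 480.0 × 0.3425 = 164.4 mL.

164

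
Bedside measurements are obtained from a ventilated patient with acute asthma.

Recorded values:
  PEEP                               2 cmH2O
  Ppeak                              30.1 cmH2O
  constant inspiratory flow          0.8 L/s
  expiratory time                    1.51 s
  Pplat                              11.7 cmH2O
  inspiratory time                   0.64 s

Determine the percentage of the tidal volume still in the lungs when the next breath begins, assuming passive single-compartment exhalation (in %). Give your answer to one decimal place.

Vt = flow × Ti = 0.8 L/s × 0.64 s × 1000 mL/L = 512.0 mL.
R = (PIP − Pplat)/V̇ = (30.1 − 11.7) / 0.8 = 18.4/0.8 = 23.0 cmH2O·s/L.
C = Vt/(Pplat − PEEP) = 512.0 / (11.7 − 2) = 512.0/9.7 = 52.784 mL/cmH2O.
τ = R × C = 23.0 × 0.05278 L/cmH2O = 1.214 s.
Fraction remaining at end-expiration = e^(−Te/τ) = e^(−1.51/1.214) = 0.2883 → 28.83%.

28.8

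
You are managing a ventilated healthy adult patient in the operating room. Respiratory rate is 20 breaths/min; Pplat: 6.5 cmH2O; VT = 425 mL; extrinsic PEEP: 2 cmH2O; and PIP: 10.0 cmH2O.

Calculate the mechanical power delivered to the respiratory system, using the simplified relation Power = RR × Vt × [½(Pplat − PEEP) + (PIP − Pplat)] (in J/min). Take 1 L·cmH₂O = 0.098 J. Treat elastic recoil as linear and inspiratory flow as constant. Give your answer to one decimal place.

Per-breath work = Vt × [½(Pplat−PEEP) + (PIP−Pplat)] = 0.425 × [0.5×4.5 + 3.5] = 0.425 × 5.75 = 2.444 L·cmH2O.
Power = 20 × 2.444 = 48.88 L·cmH2O/min.
× 0.098 J/(L·cmH2O) → 4.79 J/min.

4.8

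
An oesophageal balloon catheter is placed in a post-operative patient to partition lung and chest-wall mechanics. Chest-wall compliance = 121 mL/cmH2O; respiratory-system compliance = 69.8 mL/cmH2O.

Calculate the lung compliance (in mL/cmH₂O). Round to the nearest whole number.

165

1/CL = 1/Crs − 1/Ccw.
1/CL = 1/69.8 − 1/121 = 0.006062.
CL = 164.96 mL/cmH2O.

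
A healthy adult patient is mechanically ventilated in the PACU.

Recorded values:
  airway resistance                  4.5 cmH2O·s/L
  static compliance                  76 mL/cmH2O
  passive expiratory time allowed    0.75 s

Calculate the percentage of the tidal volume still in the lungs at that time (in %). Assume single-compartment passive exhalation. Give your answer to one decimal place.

τ = R × C = 4.5 × 76 mL/cmH2O = 4.5 × 0.076 L/cmH2O = 0.342 s.
Passive exhalation: V(t)/V₀ = e^(−t/τ) = e^(−0.75/0.342) = 0.1116.
Fraction remaining = 0.1116 → 11.16%.

11.2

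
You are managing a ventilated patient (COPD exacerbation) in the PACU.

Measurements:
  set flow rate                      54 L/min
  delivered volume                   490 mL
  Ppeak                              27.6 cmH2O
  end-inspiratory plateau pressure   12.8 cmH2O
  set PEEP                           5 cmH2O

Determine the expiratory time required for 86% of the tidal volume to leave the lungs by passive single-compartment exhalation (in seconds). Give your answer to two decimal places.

Flow: 54 L/min ÷ 60 = 0.9 L/s.
R = (PIP − Pplat)/V̇ = (27.6 − 12.8) / 0.9 = 14.8/0.9 = 16.444 cmH2O·s/L.
C = Vt/(Pplat − PEEP) = 490.0 / (12.8 − 5) = 490.0/7.8 = 62.821 mL/cmH2O.
τ = R × C = 16.444 × 0.06282 L/cmH2O = 1.033 s.
t = −τ·ln(1 − 0.86) = −1.033·ln(0.14) = 2.031 s.

2.03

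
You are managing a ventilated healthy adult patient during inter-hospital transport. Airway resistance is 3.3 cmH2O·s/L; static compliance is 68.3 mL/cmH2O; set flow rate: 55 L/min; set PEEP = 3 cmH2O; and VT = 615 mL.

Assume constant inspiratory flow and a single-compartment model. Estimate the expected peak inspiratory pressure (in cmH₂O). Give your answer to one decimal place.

Flow: 55 L/min ÷ 60 = 0.9167 L/s.
Equation of motion (constant flow): PIP = Vt/C + R·V̇ + PEEP.
PIP = 615/68.3 + 3.3×0.9167 + 3 = 9.004 + 3.025 + 3 = 15.029 cmH2O.

15.0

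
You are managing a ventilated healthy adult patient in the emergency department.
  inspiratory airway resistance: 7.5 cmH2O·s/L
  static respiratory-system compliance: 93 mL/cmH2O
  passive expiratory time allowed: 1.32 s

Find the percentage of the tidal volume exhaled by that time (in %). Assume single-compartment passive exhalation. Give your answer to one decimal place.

τ = R × C = 7.5 × 93 mL/cmH2O = 7.5 × 0.093 L/cmH2O = 0.6975 s.
Passive exhalation: V(t)/V₀ = e^(−t/τ) = e^(−1.32/0.6975) = 0.1507.
Fraction exhaled = 1 − 0.1507 = 0.8493 → 84.93%.

84.9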